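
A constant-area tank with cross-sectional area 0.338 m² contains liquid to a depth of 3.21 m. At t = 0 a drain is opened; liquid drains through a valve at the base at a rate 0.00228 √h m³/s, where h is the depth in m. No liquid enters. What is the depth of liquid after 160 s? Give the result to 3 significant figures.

1.57 m

With no inflow, A dh/dt = −0.00228 √h.
This is separable: 2 d(√h)/dt = −0.00228/A, so √h = √h₀ − (0.00228/(2A)) t.
√h = √3.21 − 0.00228·160/(2·0.338) = 1.7916 − 0.53964 = 1.2520.
h = 1.2520² = 1.5675 m.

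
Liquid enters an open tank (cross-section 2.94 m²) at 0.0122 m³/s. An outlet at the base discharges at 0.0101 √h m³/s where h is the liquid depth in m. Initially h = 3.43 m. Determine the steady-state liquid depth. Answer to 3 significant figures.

1.46 m

A dh/dt = Q_in − 0.0101 √h. Steady state requires inflow = outflow:
Q_in = 0.0101 √h_ss ⇒ √h_ss = 0.0122/0.0101 = 1.2079.
h_ss = 1.2079² = 1.4591 m. (Since h₀ = 3.43 m > h_ss, the level will fall toward this value.)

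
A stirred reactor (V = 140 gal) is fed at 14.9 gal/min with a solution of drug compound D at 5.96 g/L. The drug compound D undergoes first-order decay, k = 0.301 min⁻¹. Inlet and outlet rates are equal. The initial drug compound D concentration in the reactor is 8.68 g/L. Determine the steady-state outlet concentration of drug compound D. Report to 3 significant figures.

1.56 g/L

V dC/dt = Q(C_in − C) − k V C.
At steady state: 0 = Q C_in − (Q + kV) C_ss, so C_ss = Q C_in/(Q + kV).
C_ss = 14.9·5.96/(14.9 + 0.301·140) = 88.804/57.040 = 1.5569 g/L.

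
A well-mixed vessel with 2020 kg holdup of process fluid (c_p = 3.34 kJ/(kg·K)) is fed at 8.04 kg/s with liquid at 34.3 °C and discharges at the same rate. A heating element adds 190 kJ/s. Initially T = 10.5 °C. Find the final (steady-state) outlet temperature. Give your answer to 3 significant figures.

41.4 °C

M c_p dT/dt = ṁ c_p (T_in − T) + Q̇.
At steady state dT/dt = 0 ⇒ T_ss = T_in + Q̇/(ṁ c_p) = 34.3 + 190/(8.04·3.34) = 41.375 °C.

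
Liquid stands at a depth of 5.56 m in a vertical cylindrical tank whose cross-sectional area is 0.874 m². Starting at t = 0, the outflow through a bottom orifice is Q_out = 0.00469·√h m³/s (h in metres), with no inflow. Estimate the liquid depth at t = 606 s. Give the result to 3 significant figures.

A dh/dt = −Q_out = −0.00469 √h.
Separate and integrate: 2(√h − √h₀) = −(0.00469/A) t.
√h = √5.56 − 0.00469·606/(2·0.874) = 2.3580 − 1.6259 = 0.73203.
h = 0.73203² = 0.53586 m.

0.536 m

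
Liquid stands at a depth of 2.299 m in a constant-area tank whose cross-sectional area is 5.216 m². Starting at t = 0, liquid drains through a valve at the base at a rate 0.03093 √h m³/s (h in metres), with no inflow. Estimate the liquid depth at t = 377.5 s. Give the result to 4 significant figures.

With no inflow, A dh/dt = −0.03093 √h.
Separate and integrate: 2(√h − √h₀) = −(0.03093/A) t.
√h = √2.299 − 0.03093·377.5/(2·5.216) = 1.51625 − 1.11926 = 0.396990.
h = 0.396990² = 0.157601 m.

0.1576 m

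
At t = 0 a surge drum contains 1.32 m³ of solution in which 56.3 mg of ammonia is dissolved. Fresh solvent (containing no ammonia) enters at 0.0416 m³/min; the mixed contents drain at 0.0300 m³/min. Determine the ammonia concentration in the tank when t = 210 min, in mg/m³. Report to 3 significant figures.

1.00 mg/m³

Total volume: dV/dt = Q_in − Q_out = 0.011600 m³/min, so V(t) = 1.32 + 0.011600 t and V(210) = 3.7560 m³.
No ammonia enters, so dm/dt = −Q_out · (m/V).
dm/m = −Q_out dt/(V₀ + 0.011600 t); integrating gives ln(m/m₀) = −(Q_out/(Q_in−Q_out)) ln(V/V₀).
m = m₀ (V₀/V)^(Q_out/(Q_in−Q_out)) = 56.3 × (1.32/3.7560)^(2.5862) = 3.7668 mg.
C = m/V = 3.7668/3.7560 = 1.0029 mg/m³.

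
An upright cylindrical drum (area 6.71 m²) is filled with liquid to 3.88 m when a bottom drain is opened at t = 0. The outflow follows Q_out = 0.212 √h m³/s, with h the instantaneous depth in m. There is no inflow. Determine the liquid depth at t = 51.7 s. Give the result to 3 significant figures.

1.33 m

With no inflow, A dh/dt = −0.212 √h.
Separate and integrate: 2(√h − √h₀) = −(0.212/A) t.
√h = √3.88 − 0.212·51.7/(2·6.71) = 1.9698 − 0.81672 = 1.1531.
h = 1.1531² = 1.3295 m.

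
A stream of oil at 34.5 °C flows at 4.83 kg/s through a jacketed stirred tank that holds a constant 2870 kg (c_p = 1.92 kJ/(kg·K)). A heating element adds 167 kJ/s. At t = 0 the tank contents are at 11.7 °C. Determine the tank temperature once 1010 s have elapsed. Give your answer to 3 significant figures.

45.1 °C

Heat balance on the well-mixed liquid: M c_p dT/dt = ṁ c_p (T_in − T) + 167.
τ = M/ṁ = 594.20 s; T_ss = T_in + Q̇/(ṁ c_p) = 34.5 + 167/(4.83·1.92) = 52.508 °C.
Solution: T(t) = T_ss + (T₀ − T_ss) e^(−t/τ).
T(1010) = 52.508 + (-40.808)·e^(−1010/594.20) = 52.508 + (-40.808)·0.18273 = 45.051 °C.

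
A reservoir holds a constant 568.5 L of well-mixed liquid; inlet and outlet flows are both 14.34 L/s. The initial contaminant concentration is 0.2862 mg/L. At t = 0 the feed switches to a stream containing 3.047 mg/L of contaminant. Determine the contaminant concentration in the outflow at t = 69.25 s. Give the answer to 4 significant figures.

Transient balance on the dissolved component: V dC/dt = Q(C_in − C).
Rewrite as dC/dt + C/τ = C_in/τ, τ = V/Q = 39.6444 s.
Solution: C(t) = C_in + (C₀ − C_in) e^(−t/τ).
C(69.25) = 3.047 + (0.2862 − 3.047)·e^(−69.25/39.6444) = 3.047 + (-2.76080)·0.174334 = 2.56570 mg/L.

2.566 mg/L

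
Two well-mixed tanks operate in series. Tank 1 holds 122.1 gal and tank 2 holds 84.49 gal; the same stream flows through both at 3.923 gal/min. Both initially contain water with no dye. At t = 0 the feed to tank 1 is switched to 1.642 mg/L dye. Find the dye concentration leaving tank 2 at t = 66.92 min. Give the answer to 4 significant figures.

Species balance on tank i: dCᵢ/dt = (Cᵢ₋₁ − Cᵢ)/τᵢ with τᵢ = Vᵢ/Q.
τ₁ = 122.1/3.923 = 31.1241 min; τ₂ = 84.49/3.923 = 21.5371 min.
Tank 1: C₁ = C_in(1 − e^(−t/τ₁)). Tank 2 (τ₁ ≠ τ₂): C₂ = C_in[1 − (τ₁ e^(−t/τ₁) − τ₂ e^(−t/τ₂))/(τ₁ − τ₂)].
At t = 66.92: e^(−t/τ₁) = 0.116473, e^(−t/τ₂) = 0.0447261.
C₂ = 1.642·[1 − (31.1241·0.116473 − 21.5371·0.0447261)/(9.58705)] = 1.642·0.722351 = 1.18610 mg/L.

1.186 mg/L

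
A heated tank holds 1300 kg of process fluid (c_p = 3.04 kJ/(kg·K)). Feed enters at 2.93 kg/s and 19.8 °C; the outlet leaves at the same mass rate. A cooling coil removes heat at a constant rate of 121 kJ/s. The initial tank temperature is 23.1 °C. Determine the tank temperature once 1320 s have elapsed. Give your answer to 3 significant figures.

7.08 °C

M c_p dT/dt = ṁ c_p (T_in − T) − Q̇.
Rearrange: dT/dt = (T_ss − T)/τ with τ = M/ṁ = 443.69 s and T_ss = T_in − Q̇/(ṁ c_p) = 6.2155 °C.
Integrating: T(t) = T_ss + (T₀ − T_ss) e^(−t/τ).
T(1320) = 6.2155 + (16.885)·e^(−1320/443.69) = 6.2155 + (16.885)·0.051044 = 7.0773 °C.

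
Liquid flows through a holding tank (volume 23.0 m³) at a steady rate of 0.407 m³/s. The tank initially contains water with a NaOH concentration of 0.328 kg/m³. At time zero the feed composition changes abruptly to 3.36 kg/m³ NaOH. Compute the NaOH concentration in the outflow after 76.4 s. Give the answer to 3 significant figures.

2.58 kg/m³

Accumulation = in − out for the solute gives V dC/dt = Q(C_in − C).
Time constant τ = V/Q = 23.0/0.407 = 56.511 s.
This is linear first-order; C(t) = C_in + (C₀ − C_in) e^(−t/τ).
C(76.4) = 3.36 + (0.328 − 3.36)·e^(−76.4/56.511) = 3.36 + (-3.0320)·0.25874 = 2.5755 kg/m³.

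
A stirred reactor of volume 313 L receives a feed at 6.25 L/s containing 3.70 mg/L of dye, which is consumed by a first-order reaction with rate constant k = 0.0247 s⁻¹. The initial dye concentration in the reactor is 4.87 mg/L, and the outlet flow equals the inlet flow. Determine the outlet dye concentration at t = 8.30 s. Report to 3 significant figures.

V dC/dt = Q(C_in − C) − k V C.
dC/dt = (Q/V) C_in − (Q/V + k) C; effective rate a = Q/V + k = 0.019968 + 0.0247 = 0.044668 s⁻¹.
C_ss = Q C_in/(Q + kV) = 1.6540 mg/L; C(t) = C_ss + (C₀ − C_ss) e^(−a t).
C(8.30) = 1.6540 + (3.2160)·e^(−0.044668·8.30) = 1.6540 + (3.2160)·0.69022 = 3.8738 mg/L.

3.87 mg/L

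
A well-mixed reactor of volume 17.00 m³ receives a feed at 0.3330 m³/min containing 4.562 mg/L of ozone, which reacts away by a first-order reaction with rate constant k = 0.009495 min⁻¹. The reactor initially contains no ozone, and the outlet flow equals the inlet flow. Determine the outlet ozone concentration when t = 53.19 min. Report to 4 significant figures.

2.418 mg/L

Species balance: V dC/dt = Q C_in − Q C − k V C.
This is linear with rate a = Q/V + k = 0.0290832 min⁻¹.
C_ss = Q C_in/(Q + kV) = 3.07261 mg/L; C(t) = C_ss + (C₀ − C_ss) e^(−a t).
C(53.19) = 3.07261 + (-3.07261)·e^(−0.0290832·53.19) = 3.07261 + (-3.07261)·0.212899 = 2.41846 mg/L.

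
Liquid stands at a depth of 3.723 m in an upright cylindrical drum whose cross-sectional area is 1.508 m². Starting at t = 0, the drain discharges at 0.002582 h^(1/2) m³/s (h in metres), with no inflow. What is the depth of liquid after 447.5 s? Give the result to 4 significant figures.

With no inflow, A dh/dt = −0.002582 √h.
This is separable: 2 d(√h)/dt = −0.002582/A, so √h = √h₀ − (0.002582/(2A)) t.
√h = √3.723 − 0.002582·447.5/(2·1.508) = 1.92951 − 0.383105 = 1.54640.
h = 1.54640² = 2.39136 m.

2.391 m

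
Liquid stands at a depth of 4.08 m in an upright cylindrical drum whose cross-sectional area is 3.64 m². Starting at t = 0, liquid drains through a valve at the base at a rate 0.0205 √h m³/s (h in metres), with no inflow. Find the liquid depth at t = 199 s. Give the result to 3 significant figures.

With no inflow, A dh/dt = −0.0205 √h.
Separate and integrate: 2(√h − √h₀) = −(0.0205/A) t.
√h = √4.08 − 0.0205·199/(2·3.64) = 2.0199 − 0.56037 = 1.4595.
h = 1.4595² = 2.1302 m.

2.13 m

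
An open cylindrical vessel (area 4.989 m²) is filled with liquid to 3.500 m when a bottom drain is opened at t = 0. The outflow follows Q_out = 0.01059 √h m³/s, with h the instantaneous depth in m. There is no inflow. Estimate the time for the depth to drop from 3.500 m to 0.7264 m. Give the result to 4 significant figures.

959.7 s

With no inflow, A dh/dt = −0.01059 √h.
∫ h^(−1/2) dh = −(0.01059/A) ∫ dt, giving 2√h = 2√h₀ − (0.01059/A) t.
t = 2A(√h₀ − √h)/0.01059 = 2·4.989·(√3.500 − √0.7264)/0.01059
  = 9.97800 × (1.87083 − 0.852291) / 0.01059 = 959.676 s.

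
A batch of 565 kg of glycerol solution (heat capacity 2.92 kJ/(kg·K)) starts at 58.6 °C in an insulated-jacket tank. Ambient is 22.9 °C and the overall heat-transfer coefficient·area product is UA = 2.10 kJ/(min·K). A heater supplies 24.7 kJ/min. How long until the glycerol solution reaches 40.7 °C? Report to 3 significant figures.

1080 min

Heat balance on the well-mixed liquid: M c_p dT/dt = −UA(T − T_amb) + Q̇.
τ = M c_p/UA = 785.62 min; T_ss = T_amb + Q̇/UA = 22.9 + 24.7/2.10 = 34.662 °C.
T(t) = T_ss + (T₀ − T_ss)e^(−t/τ); set T = 40.7:
t = −τ ln[(T − T_ss)/(T₀ − T_ss)] = −785.62 · ln(0.25224) = 1082.1 min.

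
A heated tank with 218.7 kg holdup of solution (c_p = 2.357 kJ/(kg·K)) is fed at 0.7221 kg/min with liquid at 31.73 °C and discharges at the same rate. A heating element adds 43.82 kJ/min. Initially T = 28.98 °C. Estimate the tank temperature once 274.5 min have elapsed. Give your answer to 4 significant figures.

45.96 °C

M c_p dT/dt = ṁ c_p (T_in − T) + Q̇.
τ = M/ṁ = 302.867 min; T_ss = T_in + Q̇/(ṁ c_p) = 31.73 + 43.82/(0.7221·2.357) = 57.4763 °C.
T approaches T_ss exponentially: T(t) = T_ss + (T₀ − T_ss) e^(−t/τ).
T(274.5) = 57.4763 + (-28.4963)·e^(−274.5/302.867) = 57.4763 + (-28.4963)·0.404000 = 45.9638 °C.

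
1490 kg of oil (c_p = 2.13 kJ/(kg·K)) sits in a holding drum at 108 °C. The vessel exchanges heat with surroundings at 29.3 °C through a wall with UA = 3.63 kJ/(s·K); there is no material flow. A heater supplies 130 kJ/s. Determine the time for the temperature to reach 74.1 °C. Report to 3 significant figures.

1370 s

Lumped-capacitance energy balance: M c_p dT/dt = UA(T_amb − T) + Q̇.
τ = M c_p/UA = 874.30 s; T_ss = T_amb + Q̇/UA = 29.3 + 130/3.63 = 65.113 °C.
T(t) = T_ss + (T₀ − T_ss)e^(−t/τ); set T = 74.1:
t = −τ ln[(T − T_ss)/(T₀ − T_ss)] = −874.30 · ln(0.20956) = 1366.3 s.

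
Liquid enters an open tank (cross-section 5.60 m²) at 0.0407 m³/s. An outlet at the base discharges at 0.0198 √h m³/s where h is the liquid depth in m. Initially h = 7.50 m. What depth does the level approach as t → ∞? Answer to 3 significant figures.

4.23 m

Mass balance (ρ constant): A dh/dt = Q_in − 0.0198 √h. At steady state dh/dt = 0:
Q_in = 0.0198 √h_ss ⇒ √h_ss = 0.0407/0.0198 = 2.0556.
h_ss = 2.0556² = 4.2253 m. (Since h₀ = 7.50 m > h_ss, the level will fall toward this value.)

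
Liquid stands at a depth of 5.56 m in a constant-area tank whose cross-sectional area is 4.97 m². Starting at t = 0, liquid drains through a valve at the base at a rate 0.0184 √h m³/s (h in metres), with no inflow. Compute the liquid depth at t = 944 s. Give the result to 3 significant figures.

With no inflow, A dh/dt = −0.0184 √h.
This is separable: 2 d(√h)/dt = −0.0184/A, so √h = √h₀ − (0.0184/(2A)) t.
√h = √5.56 − 0.0184·944/(2·4.97) = 2.3580 − 1.7474 = 0.61052.
h = 0.61052² = 0.37274 m.

0.373 m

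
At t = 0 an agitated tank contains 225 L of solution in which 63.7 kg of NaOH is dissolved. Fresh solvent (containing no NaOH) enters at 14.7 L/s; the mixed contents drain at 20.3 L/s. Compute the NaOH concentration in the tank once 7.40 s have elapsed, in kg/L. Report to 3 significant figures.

0.166 kg/L

Let m(t) be the amount of NaOH. Volume: V(t) = V₀ + (Q_in − Q_out) t = 225 − 5.6000 t; V(7.40) = 183.56 L.
No NaOH enters, so dm/dt = −Q_out · (m/V).
dm/m = −Q_out dt/(V₀ − 5.6000 t); integrating gives ln(m/m₀) = −(Q_out/(Q_in−Q_out)) ln(V/V₀).
m = m₀ (V₀/V)^(Q_out/(Q_in−Q_out)) = 63.7 × (225/183.56)^(-3.6250) = 30.456 kg.
C = m/V = 30.456/183.56 = 0.16592 kg/L.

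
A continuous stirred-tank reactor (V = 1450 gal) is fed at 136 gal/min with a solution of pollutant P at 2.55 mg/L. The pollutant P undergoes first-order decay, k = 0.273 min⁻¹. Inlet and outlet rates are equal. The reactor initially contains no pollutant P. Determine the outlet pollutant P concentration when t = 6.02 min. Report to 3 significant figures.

0.580 mg/L

V dC/dt = Q(C_in − C) − k V C.
This is linear with rate a = Q/V + k = 0.36679 min⁻¹.
C_ss = Q C_in/(Q + kV) = 0.65206 mg/L; C(t) = C_ss + (C₀ − C_ss) e^(−a t).
C(6.02) = 0.65206 + (-0.65206)·e^(−0.36679·6.02) = 0.65206 + (-0.65206)·0.10991 = 0.58040 mg/L.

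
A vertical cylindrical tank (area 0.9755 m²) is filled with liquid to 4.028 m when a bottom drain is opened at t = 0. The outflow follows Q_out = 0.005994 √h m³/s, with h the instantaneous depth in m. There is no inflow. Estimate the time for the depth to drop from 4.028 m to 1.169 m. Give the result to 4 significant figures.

Volume balance on the tank: A dh/dt = −0.005994 √h.
∫ h^(−1/2) dh = −(0.005994/A) ∫ dt, giving 2√h = 2√h₀ − (0.005994/A) t.
t = 2A(√h₀ − √h)/0.005994 = 2·0.9755·(√4.028 − √1.169)/0.005994
  = 1.95100 × (2.00699 − 1.08120) / 0.005994 = 301.336 s.

301.3 s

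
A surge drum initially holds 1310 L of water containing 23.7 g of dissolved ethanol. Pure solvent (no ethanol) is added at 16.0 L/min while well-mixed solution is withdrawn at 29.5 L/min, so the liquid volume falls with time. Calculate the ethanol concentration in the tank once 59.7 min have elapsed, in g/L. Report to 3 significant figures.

0.00583 g/L

Let m(t) be the amount of ethanol. Volume: V(t) = V₀ + (Q_in − Q_out) t = 1310 − 13.500 t; V(59.7) = 504.05 L.
Solute balance: dm/dt = 0 − Q_out C = −Q_out m/V(t).
dm/m = −Q_out dt/(V₀ − 13.500 t); integrating gives ln(m/m₀) = −(Q_out/(Q_in−Q_out)) ln(V/V₀).
m = m₀ (V₀/V)^(Q_out/(Q_in−Q_out)) = 23.7 × (1310/504.05)^(-2.1852) = 2.9399 g.
C = m/V = 2.9399/504.05 = 0.0058326 g/L.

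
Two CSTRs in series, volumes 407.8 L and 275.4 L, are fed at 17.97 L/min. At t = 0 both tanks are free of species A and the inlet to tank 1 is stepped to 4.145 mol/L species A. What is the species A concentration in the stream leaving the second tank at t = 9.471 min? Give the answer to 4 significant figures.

0.3817 mol/L

Time constants: τᵢ = Vᵢ/Q for each well-mixed tank.
τ₁ = 407.8/17.97 = 22.6934 min; τ₂ = 275.4/17.97 = 15.3255 min.
Solving the cascade with C₁(0)=C₂(0)=0 gives C₂(t) = C_in[1 − (τ₁ e^(−t/τ₁) − τ₂ e^(−t/τ₂))/(τ₁ − τ₂)].
At t = 9.471: e^(−t/τ₁) = 0.658793, e^(−t/τ₂) = 0.539028.
C₂ = 4.145·[1 − (22.6934·0.658793 − 15.3255·0.539028)/(7.36784)] = 4.145·0.0920894 = 0.381711 mol/L.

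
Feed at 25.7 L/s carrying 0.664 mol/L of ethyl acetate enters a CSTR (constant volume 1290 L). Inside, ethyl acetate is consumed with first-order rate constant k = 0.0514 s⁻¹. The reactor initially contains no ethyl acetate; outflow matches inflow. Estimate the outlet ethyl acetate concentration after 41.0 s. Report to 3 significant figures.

0.176 mol/L

V dC/dt = Q(C_in − C) − k V C.
dC/dt = (Q/V) C_in − (Q/V + k) C; effective rate a = Q/V + k = 0.019922 + 0.0514 = 0.071322 s⁻¹.
C_ss = Q C_in/(Q + kV) = 0.18547 mol/L; C(t) = C_ss + (C₀ − C_ss) e^(−a t).
C(41.0) = 0.18547 + (-0.18547)·e^(−0.071322·41.0) = 0.18547 + (-0.18547)·0.053706 = 0.17551 mol/L.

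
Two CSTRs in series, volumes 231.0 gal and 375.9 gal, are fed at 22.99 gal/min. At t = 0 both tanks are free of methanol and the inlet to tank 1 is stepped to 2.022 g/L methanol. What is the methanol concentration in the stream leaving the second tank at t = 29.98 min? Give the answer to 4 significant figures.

Each tank obeys Vᵢ dCᵢ/dt = Q(Cᵢ₋₁ − Cᵢ), so τᵢ = Vᵢ/Q.
τ₁ = 231.0/22.99 = 10.0478 min; τ₂ = 375.9/22.99 = 16.3506 min.
Tank 1: C₁ = C_in(1 − e^(−t/τ₁)). Tank 2 (τ₁ ≠ τ₂): C₂ = C_in[1 − (τ₁ e^(−t/τ₁) − τ₂ e^(−t/τ₂))/(τ₁ − τ₂)].
At t = 29.98: e^(−t/τ₁) = 0.0506040, e^(−t/τ₂) = 0.159841.
C₂ = 2.022·[1 − (10.0478·0.0506040 − 16.3506·0.159841)/(-6.30274)] = 2.022·0.666012 = 1.34668 g/L.

1.347 g/L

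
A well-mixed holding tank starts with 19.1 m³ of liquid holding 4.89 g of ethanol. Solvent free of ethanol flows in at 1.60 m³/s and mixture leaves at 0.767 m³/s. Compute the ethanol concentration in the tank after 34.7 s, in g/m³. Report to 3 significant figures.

Let m(t) be the amount of ethanol. Volume: V(t) = V₀ + (Q_in − Q_out) t = 19.1 + 0.83300 t; V(34.7) = 48.005 m³.
No ethanol enters, so dm/dt = −Q_out · (m/V).
Separate: dm/m = −Q_out dt/V(t) ⇒ ln(m/m₀) = −(Q_out/(Q_in−Q_out)) ln(V/V₀).
m = m₀ (V₀/V)^(Q_out/(Q_in−Q_out)) = 4.89 × (19.1/48.005)^(0.92077) = 2.0930 g.
C = m/V = 2.0930/48.005 = 0.043599 g/m³.

0.0436 g/m³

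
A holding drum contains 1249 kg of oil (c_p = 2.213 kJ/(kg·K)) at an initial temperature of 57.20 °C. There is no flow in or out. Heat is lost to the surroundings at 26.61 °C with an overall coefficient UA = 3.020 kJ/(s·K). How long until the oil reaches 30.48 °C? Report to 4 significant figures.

1892 s

M c_p dT/dt = −UA(T − T_amb).
τ = M c_p/UA = 915.244 s; T_ss = T_amb = 26.6100 °C.
T(t) = T_ss + (T₀ − T_ss)e^(−t/τ); set T = 30.48:
t = −τ ln[(T − T_ss)/(T₀ − T_ss)] = −915.244 · ln(0.126512) = 1892.19 s.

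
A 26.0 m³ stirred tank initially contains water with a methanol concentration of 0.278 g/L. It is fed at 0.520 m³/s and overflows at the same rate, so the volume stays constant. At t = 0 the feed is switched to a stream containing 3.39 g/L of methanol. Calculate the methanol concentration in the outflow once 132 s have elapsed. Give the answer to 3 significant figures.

Species balance on the tank: V dC/dt = Q(C_in − C).
Time constant τ = V/Q = 26.0/0.520 = 50.000 s.
Solution: C(t) = C_in + (C₀ − C_in) e^(−t/τ).
C(132) = 3.39 + (0.278 − 3.39)·e^(−132/50.000) = 3.39 + (-3.1120)·0.071361 = 3.1679 g/L.

3.17 g/L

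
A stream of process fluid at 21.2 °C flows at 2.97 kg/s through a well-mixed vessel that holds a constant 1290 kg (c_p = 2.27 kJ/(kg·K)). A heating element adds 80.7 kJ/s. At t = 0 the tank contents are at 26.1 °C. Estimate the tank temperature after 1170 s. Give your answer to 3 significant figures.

32.7 °C

M c_p dT/dt = ṁ c_p (T_in − T) + Q̇.
τ = M/ṁ = 434.34 s; T_ss = T_in + Q̇/(ṁ c_p) = 21.2 + 80.7/(2.97·2.27) = 33.170 °C.
This is linear first-order; T(t) = T_ss + (T₀ − T_ss) e^(−t/τ).
T(1170) = 33.170 + (-7.0699)·e^(−1170/434.34) = 33.170 + (-7.0699)·0.067629 = 32.692 °C.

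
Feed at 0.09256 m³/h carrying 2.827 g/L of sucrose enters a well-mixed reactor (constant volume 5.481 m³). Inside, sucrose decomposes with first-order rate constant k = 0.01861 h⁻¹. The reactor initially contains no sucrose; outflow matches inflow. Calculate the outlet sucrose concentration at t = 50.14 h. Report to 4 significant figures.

Accumulation = in − out − consumed: V dC/dt = Q C_in − Q C − k V C.
This is linear with rate a = Q/V + k = 0.0354974 h⁻¹.
C_ss = Q C_in/(Q + kV) = 1.34491 g/L; C(t) = C_ss + (C₀ − C_ss) e^(−a t).
C(50.14) = 1.34491 + (-1.34491)·e^(−0.0354974·50.14) = 1.34491 + (-1.34491)·0.168665 = 1.11807 g/L.

1.118 g/L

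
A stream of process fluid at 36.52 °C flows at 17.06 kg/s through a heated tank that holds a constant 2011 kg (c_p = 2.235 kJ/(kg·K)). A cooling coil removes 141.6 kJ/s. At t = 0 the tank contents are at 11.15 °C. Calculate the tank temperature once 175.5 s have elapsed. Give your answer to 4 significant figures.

27.92 °C

M c_p dT/dt = ṁ c_p (T_in − T) − Q̇.
Rearrange: dT/dt = (T_ss − T)/τ with τ = M/ṁ = 117.878 s and T_ss = T_in − Q̇/(ṁ c_p) = 32.8063 °C.
Integrating: T(t) = T_ss + (T₀ − T_ss) e^(−t/τ).
T(175.5) = 32.8063 + (-21.6563)·e^(−175.5/117.878) = 32.8063 + (-21.6563)·0.225637 = 27.9198 °C.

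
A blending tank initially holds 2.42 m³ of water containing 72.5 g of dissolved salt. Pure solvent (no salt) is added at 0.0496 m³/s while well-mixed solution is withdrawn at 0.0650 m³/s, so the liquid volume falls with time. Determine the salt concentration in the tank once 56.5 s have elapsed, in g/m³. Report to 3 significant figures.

Let m(t) be the amount of salt. Volume: V(t) = V₀ + (Q_in − Q_out) t = 2.42 − 0.015400 t; V(56.5) = 1.5499 m³.
Species balance (pure solvent in): dm/dt = −Q_out · m/V(t).
dm/m = −Q_out dt/(V₀ − 0.015400 t); integrating gives ln(m/m₀) = −(Q_out/(Q_in−Q_out)) ln(V/V₀).
m = m₀ (V₀/V)^(Q_out/(Q_in−Q_out)) = 72.5 × (2.42/1.5499)^(-4.2208) = 11.055 g.
C = m/V = 11.055/1.5499 = 7.1329 g/m³.

7.13 g/m³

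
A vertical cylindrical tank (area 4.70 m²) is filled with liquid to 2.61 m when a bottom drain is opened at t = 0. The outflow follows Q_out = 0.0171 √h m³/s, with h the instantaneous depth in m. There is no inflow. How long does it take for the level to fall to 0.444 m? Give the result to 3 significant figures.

A dh/dt = −Q_out = −0.0171 √h.
This is separable: 2 d(√h)/dt = −0.0171/A, so √h = √h₀ − (0.0171/(2A)) t.
t = 2A(√h₀ − √h)/0.0171 = 2·4.70·(√2.61 − √0.444)/0.0171
  = 9.4000 × (1.6155 − 0.66633) / 0.0171 = 521.79 s.

522 s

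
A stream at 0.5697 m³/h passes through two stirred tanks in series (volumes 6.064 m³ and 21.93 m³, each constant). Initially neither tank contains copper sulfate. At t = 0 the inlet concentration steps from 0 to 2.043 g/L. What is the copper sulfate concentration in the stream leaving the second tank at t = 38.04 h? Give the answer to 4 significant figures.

Time constants: τᵢ = Vᵢ/Q for each well-mixed tank.
τ₁ = 6.064/0.5697 = 10.6442 h; τ₂ = 21.93/0.5697 = 38.4939 h.
Solving the cascade with C₁(0)=C₂(0)=0 gives C₂(t) = C_in[1 − (τ₁ e^(−t/τ₁) − τ₂ e^(−t/τ₂))/(τ₁ − τ₂)].
At t = 38.04: e^(−t/τ₁) = 0.0280497, e^(−t/τ₂) = 0.372243.
C₂ = 2.043·[1 − (10.6442·0.0280497 − 38.4939·0.372243)/(-27.8497)] = 2.043·0.496205 = 1.01375 g/L.

1.014 g/L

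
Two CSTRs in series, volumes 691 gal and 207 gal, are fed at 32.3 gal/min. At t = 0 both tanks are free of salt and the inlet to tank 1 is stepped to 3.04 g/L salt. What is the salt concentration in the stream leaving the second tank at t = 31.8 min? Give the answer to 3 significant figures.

Time constants: τᵢ = Vᵢ/Q for each well-mixed tank.
τ₁ = 691/32.3 = 21.393 min; τ₂ = 207/32.3 = 6.4087 min.
Tank 1: C₁ = C_in(1 − e^(−t/τ₁)). Tank 2 (τ₁ ≠ τ₂): C₂ = C_in[1 − (τ₁ e^(−t/τ₁) − τ₂ e^(−t/τ₂))/(τ₁ − τ₂)].
At t = 31.8: e^(−t/τ₁) = 0.22617, e^(−t/τ₂) = 0.0069987.
C₂ = 3.04·[1 − (21.393·0.22617 − 6.4087·0.0069987)/(14.985)] = 3.04·0.68009 = 2.0675 g/L.

2.07 g/L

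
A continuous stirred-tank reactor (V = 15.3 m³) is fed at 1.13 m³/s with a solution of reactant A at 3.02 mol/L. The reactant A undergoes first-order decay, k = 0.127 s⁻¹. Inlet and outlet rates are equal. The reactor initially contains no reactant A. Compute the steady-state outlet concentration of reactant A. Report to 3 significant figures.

1.11 mol/L

V dC/dt = Q(C_in − C) − k V C.
At steady state: 0 = Q C_in − (Q + kV) C_ss, so C_ss = Q C_in/(Q + kV).
C_ss = 1.13·3.02/(1.13 + 0.127·15.3) = 3.4126/3.0731 = 1.1105 mol/L.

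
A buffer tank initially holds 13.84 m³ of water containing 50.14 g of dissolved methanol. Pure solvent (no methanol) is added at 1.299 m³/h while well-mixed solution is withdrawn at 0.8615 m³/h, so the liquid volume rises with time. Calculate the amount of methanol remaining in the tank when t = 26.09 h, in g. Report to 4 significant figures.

Let m(t) be the amount of methanol. Volume: V(t) = V₀ + (Q_in − Q_out) t = 13.84 + 0.437500 t; V(26.09) = 25.2544 m³.
Solute balance: dm/dt = 0 − Q_out C = −Q_out m/V(t).
dm/m = −Q_out dt/(V₀ + 0.437500 t); integrating gives ln(m/m₀) = −(Q_out/(Q_in−Q_out)) ln(V/V₀).
m = m₀ (V₀/V)^(Q_out/(Q_in−Q_out)) = 50.14 × (13.84/25.2544)^(1.96914) = 15.3406 g.

15.34 g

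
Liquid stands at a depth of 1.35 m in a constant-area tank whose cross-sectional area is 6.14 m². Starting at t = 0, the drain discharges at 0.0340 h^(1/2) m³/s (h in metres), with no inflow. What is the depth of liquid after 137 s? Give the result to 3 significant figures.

Mass balance (ρ constant): A dh/dt = −0.0340 √h.
∫ h^(−1/2) dh = −(0.0340/A) ∫ dt, giving 2√h = 2√h₀ − (0.0340/A) t.
√h = √1.35 − 0.0340·137/(2·6.14) = 1.1619 − 0.37932 = 0.78258.
h = 0.78258² = 0.61243 m.

0.612 m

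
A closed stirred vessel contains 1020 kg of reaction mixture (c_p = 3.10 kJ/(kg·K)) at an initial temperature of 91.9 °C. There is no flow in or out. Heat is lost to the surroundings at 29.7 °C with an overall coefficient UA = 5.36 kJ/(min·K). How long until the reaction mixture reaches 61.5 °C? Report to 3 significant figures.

Lumped-capacitance energy balance: M c_p dT/dt = UA(T_amb − T).
τ = M c_p/UA = 589.93 min; T_ss = T_amb = 29.700 °C.
T(t) = T_ss + (T₀ − T_ss)e^(−t/τ); set T = 61.5:
t = −τ ln[(T − T_ss)/(T₀ − T_ss)] = −589.93 · ln(0.51125) = 395.77 min.

396 min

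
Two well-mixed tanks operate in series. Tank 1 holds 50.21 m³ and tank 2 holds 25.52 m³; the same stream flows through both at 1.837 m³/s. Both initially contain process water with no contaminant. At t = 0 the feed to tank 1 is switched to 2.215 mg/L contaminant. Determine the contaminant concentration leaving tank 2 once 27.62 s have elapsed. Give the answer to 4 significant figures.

0.8888 mg/L

Each tank obeys Vᵢ dCᵢ/dt = Q(Cᵢ₋₁ − Cᵢ), so τᵢ = Vᵢ/Q.
τ₁ = 50.21/1.837 = 27.3326 s; τ₂ = 25.52/1.837 = 13.8922 s.
Tank 1: C₁ = C_in(1 − e^(−t/τ₁)). Tank 2 (τ₁ ≠ τ₂): C₂ = C_in[1 − (τ₁ e^(−t/τ₁) − τ₂ e^(−t/τ₂))/(τ₁ − τ₂)].
At t = 27.62: e^(−t/τ₁) = 0.364032, e^(−t/τ₂) = 0.136947.
C₂ = 2.215·[1 − (27.3326·0.364032 − 13.8922·0.136947)/(13.4404)] = 2.215·0.401250 = 0.888768 mg/L.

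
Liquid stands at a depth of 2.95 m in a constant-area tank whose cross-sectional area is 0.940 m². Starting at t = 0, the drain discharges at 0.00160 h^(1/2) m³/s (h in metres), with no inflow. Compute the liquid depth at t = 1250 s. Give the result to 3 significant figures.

With no inflow, A dh/dt = −0.00160 √h.
∫ h^(−1/2) dh = −(0.00160/A) ∫ dt, giving 2√h = 2√h₀ − (0.00160/A) t.
√h = √2.95 − 0.00160·1250/(2·0.940) = 1.7176 − 1.0638 = 0.65373.
h = 0.65373² = 0.42736 m.

0.427 m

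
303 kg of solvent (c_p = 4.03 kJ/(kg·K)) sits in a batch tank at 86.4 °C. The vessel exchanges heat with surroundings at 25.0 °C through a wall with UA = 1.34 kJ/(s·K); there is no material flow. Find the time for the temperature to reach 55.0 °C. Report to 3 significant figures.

M c_p dT/dt = −UA(T − T_amb).
τ = M c_p/UA = 911.26 s; T_ss = T_amb = 25.000 °C.
T(t) = T_ss + (T₀ − T_ss)e^(−t/τ); set T = 55.0:
t = −τ ln[(T − T_ss)/(T₀ − T_ss)] = −911.26 · ln(0.48860) = 652.66 s.

653 s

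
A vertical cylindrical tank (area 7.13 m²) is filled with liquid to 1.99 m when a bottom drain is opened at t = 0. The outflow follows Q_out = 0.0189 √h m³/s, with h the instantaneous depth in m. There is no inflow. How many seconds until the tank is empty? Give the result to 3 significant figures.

1060 s

A dh/dt = −Q_out = −0.0189 √h.
This is separable: 2 d(√h)/dt = −0.0189/A, so √h = √h₀ − (0.0189/(2A)) t.
Tank is empty when √h = 0: t_empty = 2A√h₀/0.0189.
t_empty = 2·7.13·√1.99/0.0189 = 14.260·1.4107/0.0189 = 1064.3 s.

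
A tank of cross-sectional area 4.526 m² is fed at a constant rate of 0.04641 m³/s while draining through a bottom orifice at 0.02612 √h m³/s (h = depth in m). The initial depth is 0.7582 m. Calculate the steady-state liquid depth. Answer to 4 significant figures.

A dh/dt = Q_in − 0.02612 √h. Steady state requires inflow = outflow:
Q_in = 0.02612 √h_ss ⇒ √h_ss = 0.04641/0.02612 = 1.77680.
h_ss = 1.77680² = 3.15702 m. (Since h₀ = 0.7582 m < h_ss, the level will rise toward this value.)

3.157 m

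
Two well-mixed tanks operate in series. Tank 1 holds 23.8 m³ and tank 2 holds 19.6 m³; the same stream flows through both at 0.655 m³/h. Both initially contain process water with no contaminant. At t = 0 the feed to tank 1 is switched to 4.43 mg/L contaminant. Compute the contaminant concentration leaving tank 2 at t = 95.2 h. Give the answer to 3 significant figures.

3.46 mg/L

Each tank obeys Vᵢ dCᵢ/dt = Q(Cᵢ₋₁ − Cᵢ), so τᵢ = Vᵢ/Q.
τ₁ = 23.8/0.655 = 36.336 h; τ₂ = 19.6/0.655 = 29.924 h.
Solving the cascade with C₁(0)=C₂(0)=0 gives C₂(t) = C_in[1 − (τ₁ e^(−t/τ₁) − τ₂ e^(−t/τ₂))/(τ₁ − τ₂)].
At t = 95.2: e^(−t/τ₁) = 0.072803, e^(−t/τ₂) = 0.041526.
C₂ = 4.43·[1 − (36.336·0.072803 − 29.924·0.041526)/(6.4122)] = 4.43·0.78124 = 3.4609 mg/L.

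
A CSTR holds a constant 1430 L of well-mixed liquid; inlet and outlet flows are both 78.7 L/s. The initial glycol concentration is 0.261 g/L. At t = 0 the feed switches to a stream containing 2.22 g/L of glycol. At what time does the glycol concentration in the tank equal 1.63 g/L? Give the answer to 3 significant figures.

21.8 s

Species balance: V dC/dt = Q(C_in − C) ⇒ τ = V/Q = 18.170 s.
C(t) = C_in + (C₀ − C_in) e^(−t/τ). Set C = 1.63 and solve for t:
e^(−t/τ) = (C − C_in)/(C₀ − C_in) = (1.63 − 2.22)/(0.261 − 2.22) = 0.30117
t = −τ ln(…) = 18.170 × 1.2001 = 21.806 s.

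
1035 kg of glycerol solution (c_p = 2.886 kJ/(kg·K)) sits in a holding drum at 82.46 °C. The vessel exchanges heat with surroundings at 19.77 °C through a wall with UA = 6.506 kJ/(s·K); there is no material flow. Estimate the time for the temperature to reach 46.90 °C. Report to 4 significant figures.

384.5 s

Lumped-capacitance energy balance: M c_p dT/dt = UA(T_amb − T).
τ = M c_p/UA = 459.116 s; T_ss = T_amb = 19.7700 °C.
T(t) = T_ss + (T₀ − T_ss)e^(−t/τ); set T = 46.90:
t = −τ ln[(T − T_ss)/(T₀ − T_ss)] = −459.116 · ln(0.432764) = 384.538 s.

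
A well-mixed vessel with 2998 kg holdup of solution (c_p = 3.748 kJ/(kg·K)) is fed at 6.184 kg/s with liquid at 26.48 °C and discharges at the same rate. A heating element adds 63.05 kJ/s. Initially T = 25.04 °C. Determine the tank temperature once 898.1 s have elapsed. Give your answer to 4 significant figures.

28.55 °C

M c_p dT/dt = ṁ c_p (T_in − T) + Q̇.
Rearrange: dT/dt = (T_ss − T)/τ with τ = M/ṁ = 484.799 s and T_ss = T_in + Q̇/(ṁ c_p) = 29.2003 °C.
Solution: T(t) = T_ss + (T₀ − T_ss) e^(−t/τ).
T(898.1) = 29.2003 + (-4.16030)·e^(−898.1/484.799) = 29.2003 + (-4.16030)·0.156842 = 28.5478 °C.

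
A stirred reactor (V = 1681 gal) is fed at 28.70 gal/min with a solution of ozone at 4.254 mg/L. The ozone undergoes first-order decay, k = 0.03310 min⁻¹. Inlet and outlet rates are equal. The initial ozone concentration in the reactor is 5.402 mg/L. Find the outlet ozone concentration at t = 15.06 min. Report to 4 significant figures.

Species balance: V dC/dt = Q C_in − Q C − k V C.
dC/dt = (Q/V) C_in − (Q/V + k) C; effective rate a = Q/V + k = 0.0170732 + 0.03310 = 0.0501732 min⁻¹.
C_ss = Q C_in/(Q + kV) = 1.44757 mg/L; C(t) = C_ss + (C₀ − C_ss) e^(−a t).
C(15.06) = 1.44757 + (3.95443)·e^(−0.0501732·15.06) = 1.44757 + (3.95443)·0.469725 = 3.30507 mg/L.

3.305 mg/L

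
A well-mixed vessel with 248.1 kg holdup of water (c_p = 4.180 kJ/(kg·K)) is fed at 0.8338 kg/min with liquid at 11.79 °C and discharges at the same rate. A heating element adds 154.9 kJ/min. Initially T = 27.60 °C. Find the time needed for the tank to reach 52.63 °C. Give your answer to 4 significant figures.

M c_p dT/dt = ṁ c_p (T_in − T) + Q̇.
τ = M/ṁ = 297.553 min; T_ss = T_in + Q̇/(ṁ c_p) = 56.2340 °C.
T(t) = T_ss + (T₀ − T_ss) e^(−t/τ). Set T = 52.63:
e^(−t/τ) = (52.63 − 56.2340)/(27.60 − 56.2340) = 0.125865
t = −297.553 · ln(0.125865) = 616.694 min.

616.7 min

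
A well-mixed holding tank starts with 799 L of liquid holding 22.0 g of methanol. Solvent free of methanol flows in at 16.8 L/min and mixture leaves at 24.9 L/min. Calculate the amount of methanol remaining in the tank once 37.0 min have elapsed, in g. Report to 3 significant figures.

Total volume: dV/dt = Q_in − Q_out = -8.1000 L/min, so V(t) = 799 − 8.1000 t and V(37.0) = 499.30 L.
Species balance (pure solvent in): dm/dt = −Q_out · m/V(t).
dm/m = −Q_out dt/(V₀ − 8.1000 t); integrating gives ln(m/m₀) = −(Q_out/(Q_in−Q_out)) ln(V/V₀).
m = m₀ (V₀/V)^(Q_out/(Q_in−Q_out)) = 22.0 × (799/499.30)^(-3.0741) = 5.1849 g.

5.18 g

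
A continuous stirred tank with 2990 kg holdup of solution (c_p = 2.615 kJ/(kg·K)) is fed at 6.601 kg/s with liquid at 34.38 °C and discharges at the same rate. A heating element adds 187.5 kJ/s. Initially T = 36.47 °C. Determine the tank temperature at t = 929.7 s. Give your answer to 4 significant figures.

44.12 °C

M c_p dT/dt = ṁ c_p (T_in − T) + Q̇.
Rearrange: dT/dt = (T_ss − T)/τ with τ = M/ṁ = 452.962 s and T_ss = T_in + Q̇/(ṁ c_p) = 45.2423 °C.
Solution: T(t) = T_ss + (T₀ − T_ss) e^(−t/τ).
T(929.7) = 45.2423 + (-8.77225)·e^(−929.7/452.962) = 45.2423 + (-8.77225)·0.128415 = 44.1158 °C.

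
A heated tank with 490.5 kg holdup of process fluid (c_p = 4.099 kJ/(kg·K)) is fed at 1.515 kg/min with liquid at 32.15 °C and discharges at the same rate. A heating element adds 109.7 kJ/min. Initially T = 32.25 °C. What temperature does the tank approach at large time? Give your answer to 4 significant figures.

49.82 °C

Energy balance: M c_p dT/dt = ṁ c_p (T_in − T) + 109.7.
At steady state dT/dt = 0 ⇒ T_ss = T_in + Q̇/(ṁ c_p) = 32.15 + 109.7/(1.515·4.099) = 49.8151 °C.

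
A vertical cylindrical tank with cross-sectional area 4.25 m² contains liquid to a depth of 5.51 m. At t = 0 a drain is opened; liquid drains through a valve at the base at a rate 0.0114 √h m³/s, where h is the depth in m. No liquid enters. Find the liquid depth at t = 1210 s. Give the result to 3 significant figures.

Unsteady balance on liquid volume: A dh/dt = −0.0114 √h.
Separate and integrate: 2(√h − √h₀) = −(0.0114/A) t.
√h = √5.51 − 0.0114·1210/(2·4.25) = 2.3473 − 1.6228 = 0.72452.
h = 0.72452² = 0.52492 m.

0.525 m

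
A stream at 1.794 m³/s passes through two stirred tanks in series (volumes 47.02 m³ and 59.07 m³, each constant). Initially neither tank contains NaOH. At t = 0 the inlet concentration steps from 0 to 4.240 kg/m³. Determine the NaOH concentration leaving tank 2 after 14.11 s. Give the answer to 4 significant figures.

0.3568 kg/m³

Each tank obeys Vᵢ dCᵢ/dt = Q(Cᵢ₋₁ − Cᵢ), so τᵢ = Vᵢ/Q.
τ₁ = 47.02/1.794 = 26.2096 s; τ₂ = 59.07/1.794 = 32.9264 s.
Tank 1: C₁ = C_in(1 − e^(−t/τ₁)). Tank 2 (τ₁ ≠ τ₂): C₂ = C_in[1 − (τ₁ e^(−t/τ₁) − τ₂ e^(−t/τ₂))/(τ₁ − τ₂)].
At t = 14.11: e^(−t/τ₁) = 0.583709, e^(−t/τ₂) = 0.651465.
C₂ = 4.240·[1 − (26.2096·0.583709 − 32.9264·0.651465)/(-6.71683)] = 4.240·0.0841450 = 0.356775 kg/m³.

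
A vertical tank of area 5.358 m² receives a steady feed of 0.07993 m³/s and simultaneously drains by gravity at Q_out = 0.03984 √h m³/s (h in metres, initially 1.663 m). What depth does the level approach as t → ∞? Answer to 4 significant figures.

Level balance: A dh/dt = 0.07993 − 0.03984 √h. Setting dh/dt = 0:
Q_in = 0.03984 √h_ss ⇒ √h_ss = 0.07993/0.03984 = 2.00628.
h_ss = 2.00628² = 4.02514 m. (Since h₀ = 1.663 m < h_ss, the level will rise toward this value.)

4.025 m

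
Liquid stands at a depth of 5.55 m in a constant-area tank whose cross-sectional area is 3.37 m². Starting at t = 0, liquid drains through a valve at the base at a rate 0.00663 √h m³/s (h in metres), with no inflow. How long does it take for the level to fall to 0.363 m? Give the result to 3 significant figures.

1780 s

A dh/dt = −Q_out = −0.00663 √h.
Separate and integrate: 2(√h − √h₀) = −(0.00663/A) t.
t = 2A(√h₀ − √h)/0.00663 = 2·3.37·(√5.55 − √0.363)/0.00663
  = 6.7400 × (2.3558 − 0.60249) / 0.00663 = 1782.4 s.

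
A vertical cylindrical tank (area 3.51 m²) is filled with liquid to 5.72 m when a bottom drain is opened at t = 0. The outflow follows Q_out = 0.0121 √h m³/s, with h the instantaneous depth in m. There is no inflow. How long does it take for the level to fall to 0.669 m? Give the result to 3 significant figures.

With no inflow, A dh/dt = −0.0121 √h.
This is separable: 2 d(√h)/dt = −0.0121/A, so √h = √h₀ − (0.0121/(2A)) t.
t = 2A(√h₀ − √h)/0.0121 = 2·3.51·(√5.72 − √0.669)/0.0121
  = 7.0200 × (2.3917 − 0.81792) / 0.0121 = 913.02 s.

913 s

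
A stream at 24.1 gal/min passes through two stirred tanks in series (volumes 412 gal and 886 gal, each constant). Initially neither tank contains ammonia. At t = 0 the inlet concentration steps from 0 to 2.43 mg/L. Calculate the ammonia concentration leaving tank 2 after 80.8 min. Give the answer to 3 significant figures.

Species balance on tank i: dCᵢ/dt = (Cᵢ₋₁ − Cᵢ)/τᵢ with τᵢ = Vᵢ/Q.
τ₁ = 412/24.1 = 17.095 min; τ₂ = 886/24.1 = 36.763 min.
Solving the cascade with C₁(0)=C₂(0)=0 gives C₂(t) = C_in[1 − (τ₁ e^(−t/τ₁) − τ₂ e^(−t/τ₂))/(τ₁ − τ₂)].
At t = 80.8: e^(−t/τ₁) = 0.0088582, e^(−t/τ₂) = 0.11104.
C₂ = 2.43·[1 − (17.095·0.0088582 − 36.763·0.11104)/(-19.668)] = 2.43·0.80014 = 1.9443 mg/L.

1.94 mg/L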